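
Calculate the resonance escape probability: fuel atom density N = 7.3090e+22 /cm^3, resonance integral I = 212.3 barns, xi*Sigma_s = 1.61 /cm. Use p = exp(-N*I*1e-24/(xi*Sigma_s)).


p = exp(-N * I * 1e-24 / (xi*Sigma_s))
p = exp(-7.3090e+22 * 212.3 * 1e-24 / 1.61)
p = 6.5210e-05

6.5210e-05


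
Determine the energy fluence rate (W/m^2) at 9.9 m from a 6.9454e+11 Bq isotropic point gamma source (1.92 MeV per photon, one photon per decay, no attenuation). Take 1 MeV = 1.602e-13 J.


psi = A * E * 1.602e-13 / (4*pi*r^2)
psi = 6.9454e+11 * 1.92 * 1.602e-13 / (4*pi*9.9^2)
psi = 1.7345e-04 W/m^2

1.7345e-04


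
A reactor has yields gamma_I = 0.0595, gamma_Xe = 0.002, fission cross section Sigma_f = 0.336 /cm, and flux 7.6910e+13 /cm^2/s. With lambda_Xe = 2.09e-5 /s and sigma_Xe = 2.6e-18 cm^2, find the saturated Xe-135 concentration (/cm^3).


Xe_eq = (gamma_I + gamma_Xe) * Sigma_f * phi / (lambda_Xe + sigma_Xe * phi)
Numerator = (0.0595 + 0.002) * 0.336 * 7.6910e+13 = 1.589268e+12
Denominator = 2.09e-5 + 2.6e-18 * 7.6910e+13 = 2.208660e-04
Xe_eq = 1.589268e+12 / 2.208660e-04 = 7.1956e+15 /cm^3

7.1956e+15


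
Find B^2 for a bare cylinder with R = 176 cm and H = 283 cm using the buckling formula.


B^2 = (2.405/R)^2 + (pi/H)^2
B^2 = (2.405/176)^2 + (pi/283)^2
B^2 = 3.0996e-04 /cm^2

3.0996e-04


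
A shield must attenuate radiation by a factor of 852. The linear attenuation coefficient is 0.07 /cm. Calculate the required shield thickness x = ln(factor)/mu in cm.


x = ln(factor) / mu
x = ln(852) / 0.07
x = 96.394 cm

96.394


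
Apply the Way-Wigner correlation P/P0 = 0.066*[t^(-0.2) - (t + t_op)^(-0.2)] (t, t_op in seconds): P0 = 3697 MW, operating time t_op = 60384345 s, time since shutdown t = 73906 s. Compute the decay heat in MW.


P/P0 = 0.066 * [t^(-0.2) - (t + t_op)^(-0.2)]
P/P0 = 0.066 * [73906^(-0.2) - (73906 + 60384345)^(-0.2)]
P/P0 = 0.066 * [0.1062341 - 0.02777851] = 0.005178069
P = 3697 * 0.005178069 = 19.143 MW

19.143


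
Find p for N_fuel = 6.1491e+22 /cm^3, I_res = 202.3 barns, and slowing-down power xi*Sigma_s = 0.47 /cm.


p = exp(-N * I * 1e-24 / (xi*Sigma_s))
p = exp(-6.1491e+22 * 202.3 * 1e-24 / 0.47)
p = 3.2018e-12

3.2018e-12


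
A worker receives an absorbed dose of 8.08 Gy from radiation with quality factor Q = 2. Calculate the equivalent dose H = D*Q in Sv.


H = D * Q
H = 8.08 * 2
H = 16.160 Sv

16.160


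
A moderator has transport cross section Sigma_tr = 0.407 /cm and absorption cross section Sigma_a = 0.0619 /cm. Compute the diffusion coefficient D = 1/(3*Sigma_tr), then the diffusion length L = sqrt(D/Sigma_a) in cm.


D = 1 / (3 * Sigma_tr) = 1 / (3 * 0.407) = 0.8190008 cm
L = sqrt(D / Sigma_a)
L = sqrt(0.8190008 / 0.0619)
L = 3.6374 cm

3.6374


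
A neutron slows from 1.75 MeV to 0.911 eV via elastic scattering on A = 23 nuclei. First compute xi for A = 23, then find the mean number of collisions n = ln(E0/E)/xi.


xi = 1 + (A-1)^2/(2A)*ln((A-1)/(A+1)) = 0.08448899 (for A = 23)
n = ln(E0/E) / xi
n = ln(1.75e6 / 0.911) / 0.08448899
n = ln(1.920966e+06) / 0.08448899 = 171.25

171.25


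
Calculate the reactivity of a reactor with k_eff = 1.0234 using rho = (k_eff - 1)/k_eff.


rho = (k_eff - 1) / k_eff
rho = (1.0234 - 1) / 1.0234
rho = 0.022865

0.022865


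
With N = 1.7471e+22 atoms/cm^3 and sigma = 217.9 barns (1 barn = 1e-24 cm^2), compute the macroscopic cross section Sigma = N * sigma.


Sigma = N * sigma_barns * 1e-24
Sigma = 1.7471e+22 * 217.9 * 1e-24
Sigma = 3.8069 /cm

3.8069


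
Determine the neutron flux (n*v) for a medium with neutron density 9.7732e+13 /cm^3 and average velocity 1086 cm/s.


phi = n * v
phi = 9.7732e+13 * 1086
phi = 1.0614e+17 /cm^2/s

1.0614e+17


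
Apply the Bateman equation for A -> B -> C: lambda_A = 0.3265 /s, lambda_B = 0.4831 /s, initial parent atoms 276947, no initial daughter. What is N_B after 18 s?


N_B(t) = lambda_A * N_A0 / (lambda_B - lambda_A) * [exp(-lambda_A*t) - exp(-lambda_B*t)]
exp(-0.3265*18) = 0.002803182; exp(-0.4831*18) = 1.672869e-04
N_B = 0.3265 * 276947 / (0.4831 - 0.3265) * (0.002803182 - 1.672869e-04)
N_B = 1522.0

1522.0


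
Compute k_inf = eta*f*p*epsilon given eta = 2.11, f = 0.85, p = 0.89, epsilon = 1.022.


k_inf = eta * f * p * epsilon
k_inf = 2.11 * 0.85 * 0.89 * 1.022
k_inf = 1.6313

1.6313


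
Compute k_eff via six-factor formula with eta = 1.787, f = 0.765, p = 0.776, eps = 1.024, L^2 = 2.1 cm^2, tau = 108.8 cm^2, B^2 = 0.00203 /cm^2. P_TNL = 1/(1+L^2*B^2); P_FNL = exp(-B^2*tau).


k_inf = eta*f*p*eps = 1.787*0.765*0.776*1.024 = 1.086295
P_TNL = 1/(1 + L^2*B^2) = 1/(1 + 2.1*0.00203) = 0.9957551
P_FNL = exp(-B^2*tau) = exp(-0.00203*108.8) = 0.8018257
k_eff = k_inf * P_TNL * P_FNL = 1.086295 * 0.9957551 * 0.8018257
k_eff = 0.86732

0.86732


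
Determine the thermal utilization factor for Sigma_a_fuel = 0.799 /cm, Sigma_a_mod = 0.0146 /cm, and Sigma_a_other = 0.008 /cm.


f = Sigma_a_fuel / (Sigma_a_fuel + Sigma_a_mod + Sigma_a_other)
f = 0.799 / (0.799 + 0.0146 + 0.008)
f = 0.97249

0.97249


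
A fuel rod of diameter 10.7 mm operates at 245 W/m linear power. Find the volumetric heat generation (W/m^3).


r = D / 2 / 1000 = 10.7 / 2 / 1000 = 0.00535 m
q''' = q' / (pi * r^2)
q''' = 245 / (pi * 0.00535^2)
q''' = 2.7246e+06 W/m^3

2.7246e+06


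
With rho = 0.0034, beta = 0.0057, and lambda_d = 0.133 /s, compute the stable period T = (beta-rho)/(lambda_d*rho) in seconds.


T = (beta - rho) / (lambda_d * rho)
T = (0.0057 - 0.0034) / (0.133 * 0.0034)
T = 5.0862 s

5.0862


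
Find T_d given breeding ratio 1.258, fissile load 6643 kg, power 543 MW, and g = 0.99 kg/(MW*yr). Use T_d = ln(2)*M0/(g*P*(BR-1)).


Breeding gain G = BR - 1 = 1.258 - 1 = 0.258
Fissile production rate = g * P * G = 0.99 * 543 * 0.258 = 138.69306 kg/yr
T_d = ln(2) * M0 / (g * P * G)
T_d = ln(2) * 6643 / 138.69306 = 33.200 yr

33.200


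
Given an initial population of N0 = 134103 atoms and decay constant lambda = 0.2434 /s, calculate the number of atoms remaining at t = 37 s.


N = N0 * exp(-lambda * t)
N = 134103 * exp(-0.2434 * 37)
N = 16.454

16.454


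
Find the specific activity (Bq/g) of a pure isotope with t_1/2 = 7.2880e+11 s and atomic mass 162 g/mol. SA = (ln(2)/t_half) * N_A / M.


lambda = ln(2) / t_half = ln(2) / 7.2880e+11 = 9.510801e-13 /s
SA = lambda * N_A / M
SA = 9.510801e-13 * 6.022e23 / 162
SA = 3.5354e+09 Bq/g

3.5354e+09


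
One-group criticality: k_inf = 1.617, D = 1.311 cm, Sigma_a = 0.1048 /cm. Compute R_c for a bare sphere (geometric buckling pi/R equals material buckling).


L^2 = D / Sigma_a = 1.311 / 0.1048 = 12.50954 cm^2
B_m^2 = (k_inf - 1) / L^2 = (1.617 - 1) / 12.50954 = 0.04932236 /cm^2
For a bare sphere: B_g = pi/R, so R_c = pi / sqrt(B_m^2)
R_c = pi / sqrt(0.04932236) = 14.146 cm

14.146


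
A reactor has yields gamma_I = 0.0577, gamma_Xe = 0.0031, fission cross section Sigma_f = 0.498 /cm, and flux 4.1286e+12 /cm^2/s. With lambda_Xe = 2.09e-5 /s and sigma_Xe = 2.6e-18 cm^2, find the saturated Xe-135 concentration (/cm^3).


Xe_eq = (gamma_I + gamma_Xe) * Sigma_f * phi / (lambda_Xe + sigma_Xe * phi)
Numerator = (0.0577 + 0.0031) * 0.498 * 4.1286e+12 = 1.250074e+11
Denominator = 2.09e-5 + 2.6e-18 * 4.1286e+12 = 3.163436e-05
Xe_eq = 1.250074e+11 / 3.163436e-05 = 3.9516e+15 /cm^3

3.9516e+15


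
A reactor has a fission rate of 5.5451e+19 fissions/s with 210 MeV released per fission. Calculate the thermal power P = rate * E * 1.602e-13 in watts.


P = fission_rate * E_MeV * 1.602e-13
P = 5.5451e+19 * 210 * 1.602e-13
P = 1.8655e+09 W

1.8655e+09


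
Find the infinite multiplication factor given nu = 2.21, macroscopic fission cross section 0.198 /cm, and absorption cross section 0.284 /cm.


k_inf = nu * Sigma_f / Sigma_a
k_inf = 2.21 * 0.198 / 0.284
k_inf = 1.5408

1.5408


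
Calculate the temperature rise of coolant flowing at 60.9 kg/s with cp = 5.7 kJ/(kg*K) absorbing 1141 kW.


dT = Q / (m_dot * cp)
dT = 1141 / (60.9 * 5.7)
dT = 3.2870 C

3.2870


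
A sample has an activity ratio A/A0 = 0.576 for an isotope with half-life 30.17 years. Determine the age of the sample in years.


lambda = ln(2) / t_half = ln(2) / 30.17 = 0.02297472 /yr
t = -ln(A/A0) / lambda
t = -ln(0.576) / 0.02297472
t = 24.011 yr

24.011


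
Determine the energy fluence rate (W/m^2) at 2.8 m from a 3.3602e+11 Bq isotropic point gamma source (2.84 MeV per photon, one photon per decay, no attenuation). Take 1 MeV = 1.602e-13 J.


psi = A * E * 1.602e-13 / (4*pi*r^2)
psi = 3.3602e+11 * 2.84 * 1.602e-13 / (4*pi*2.8^2)
psi = 0.0015517 W/m^2

0.0015517


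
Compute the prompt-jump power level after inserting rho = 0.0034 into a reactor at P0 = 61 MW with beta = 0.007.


P1/P0 = beta / (beta - rho)
P1/P0 = 0.007 / (0.007 - 0.0034) = 1.944444
P1 = 61 * 1.944444 = 118.61 MW

118.61


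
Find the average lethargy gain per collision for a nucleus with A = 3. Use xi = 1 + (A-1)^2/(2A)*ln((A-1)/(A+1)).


xi = 1 + (A-1)^2/(2A) * ln((A-1)/(A+1))
xi = 1 + (3-1)^2/(2*3) * ln((3-1)/(3 +1))
xi = 0.53790

0.53790


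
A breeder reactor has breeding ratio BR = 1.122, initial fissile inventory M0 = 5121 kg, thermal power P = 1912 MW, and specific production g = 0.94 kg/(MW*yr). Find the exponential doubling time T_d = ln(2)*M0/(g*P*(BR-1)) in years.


Breeding gain G = BR - 1 = 1.122 - 1 = 0.122
Fissile production rate = g * P * G = 0.94 * 1912 * 0.122 = 219.26816 kg/yr
T_d = ln(2) * M0 / (g * P * G)
T_d = ln(2) * 5121 / 219.26816 = 16.188 yr

16.188


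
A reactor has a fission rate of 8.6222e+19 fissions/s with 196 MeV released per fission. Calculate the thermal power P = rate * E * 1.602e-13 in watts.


P = fission_rate * E_MeV * 1.602e-13
P = 8.6222e+19 * 196 * 1.602e-13
P = 2.7073e+09 W

2.7073e+09


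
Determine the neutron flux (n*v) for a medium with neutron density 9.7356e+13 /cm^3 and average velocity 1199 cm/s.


phi = n * v
phi = 9.7356e+13 * 1199
phi = 1.1673e+17 /cm^2/s

1.1673e+17


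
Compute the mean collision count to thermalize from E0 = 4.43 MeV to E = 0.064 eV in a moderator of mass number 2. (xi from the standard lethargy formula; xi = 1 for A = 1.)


xi = 1 + (A-1)^2/(2A)*ln((A-1)/(A+1)) = 0.7253469 (for A = 2)
n = ln(E0/E) / xi
n = ln(4.43e6 / 0.064) / 0.7253469
n = ln(6.921875e+07) / 0.7253469 = 24.888

24.888


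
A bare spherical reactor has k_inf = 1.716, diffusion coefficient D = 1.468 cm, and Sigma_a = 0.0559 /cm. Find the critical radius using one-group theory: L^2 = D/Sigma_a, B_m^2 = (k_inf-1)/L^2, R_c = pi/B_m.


L^2 = D / Sigma_a = 1.468 / 0.0559 = 26.26118 cm^2
B_m^2 = (k_inf - 1) / L^2 = (1.716 - 1) / 26.26118 = 0.02726458 /cm^2
For a bare sphere: B_g = pi/R, so R_c = pi / sqrt(B_m^2)
R_c = pi / sqrt(0.02726458) = 19.026 cm

19.026


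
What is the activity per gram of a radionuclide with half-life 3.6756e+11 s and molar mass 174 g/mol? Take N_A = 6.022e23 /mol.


lambda = ln(2) / t_half = ln(2) / 3.6756e+11 = 1.885807e-12 /s
SA = lambda * N_A / M
SA = 1.885807e-12 * 6.022e23 / 174
SA = 6.5266e+09 Bq/g

6.5266e+09


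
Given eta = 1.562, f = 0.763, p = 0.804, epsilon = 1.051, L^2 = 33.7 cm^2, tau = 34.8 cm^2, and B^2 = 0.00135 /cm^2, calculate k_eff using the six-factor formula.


k_inf = eta*f*p*eps = 1.562*0.763*0.804*1.051 = 1.007081
P_TNL = 1/(1 + L^2*B^2) = 1/(1 + 33.7*0.00135) = 0.9564847
P_FNL = exp(-B^2*tau) = exp(-0.00135*34.8) = 0.9541065
k_eff = k_inf * P_TNL * P_FNL = 1.007081 * 0.9564847 * 0.9541065
k_eff = 0.91905

0.91905


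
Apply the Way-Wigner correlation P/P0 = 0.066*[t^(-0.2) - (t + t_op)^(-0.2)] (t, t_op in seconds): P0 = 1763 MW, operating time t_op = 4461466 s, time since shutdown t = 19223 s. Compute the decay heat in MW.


P/P0 = 0.066 * [t^(-0.2) - (t + t_op)^(-0.2)]
P/P0 = 0.066 * [19223^(-0.2) - (19223 + 4461466)^(-0.2)]
P/P0 = 0.066 * [0.1390707 - 0.04674456] = 0.006093525
P = 1763 * 0.006093525 = 10.743 MW

10.743


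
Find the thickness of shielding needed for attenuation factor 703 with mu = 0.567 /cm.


x = ln(factor) / mu
x = ln(703) / 0.567
x = 11.561 cm

11.561


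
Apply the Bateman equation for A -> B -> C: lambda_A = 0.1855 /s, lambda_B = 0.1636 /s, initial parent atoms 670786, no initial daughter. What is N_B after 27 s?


N_B(t) = lambda_A * N_A0 / (lambda_B - lambda_A) * [exp(-lambda_A*t) - exp(-lambda_B*t)]
exp(-0.1855*27) = 0.006680917; exp(-0.1636*27) = 0.01206798
N_B = 0.1855 * 670786 / (0.1636 - 0.1855) * (0.006680917 - 0.01206798)
N_B = 30608

30608


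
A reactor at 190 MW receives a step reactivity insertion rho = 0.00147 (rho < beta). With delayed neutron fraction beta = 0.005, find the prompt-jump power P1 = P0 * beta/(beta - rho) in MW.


P1/P0 = beta / (beta - rho)
P1/P0 = 0.005 / (0.005 - 0.00147) = 1.416431
P1 = 190 * 1.416431 = 269.12 MW

269.12


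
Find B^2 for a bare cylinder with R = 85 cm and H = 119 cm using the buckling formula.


B^2 = (2.405/R)^2 + (pi/H)^2
B^2 = (2.405/85)^2 + (pi/119)^2
B^2 = 0.0014975 /cm^2

0.0014975


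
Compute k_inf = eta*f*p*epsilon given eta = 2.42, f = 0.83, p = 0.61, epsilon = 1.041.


k_inf = eta * f * p * epsilon
k_inf = 2.42 * 0.83 * 0.61 * 1.041
k_inf = 1.2755

1.2755


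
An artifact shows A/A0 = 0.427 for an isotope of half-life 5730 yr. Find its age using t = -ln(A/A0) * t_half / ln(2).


lambda = ln(2) / t_half = ln(2) / 5730 = 1.209681e-04 /yr
t = -ln(A/A0) / lambda
t = -ln(0.427) / 1.209681e-04
t = 7034.7 yr

7034.7


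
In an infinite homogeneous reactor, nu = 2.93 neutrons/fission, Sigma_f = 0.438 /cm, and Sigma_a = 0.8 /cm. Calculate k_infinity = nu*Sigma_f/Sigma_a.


k_inf = nu * Sigma_f / Sigma_a
k_inf = 2.93 * 0.438 / 0.8
k_inf = 1.6042

1.6042


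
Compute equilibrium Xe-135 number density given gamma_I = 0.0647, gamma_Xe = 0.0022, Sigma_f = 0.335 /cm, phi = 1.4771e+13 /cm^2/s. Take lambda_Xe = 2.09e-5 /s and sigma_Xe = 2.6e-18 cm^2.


Xe_eq = (gamma_I + gamma_Xe) * Sigma_f * phi / (lambda_Xe + sigma_Xe * phi)
Numerator = (0.0647 + 0.0022) * 0.335 * 1.4771e+13 = 3.310403e+11
Denominator = 2.09e-5 + 2.6e-18 * 1.4771e+13 = 5.930460e-05
Xe_eq = 3.310403e+11 / 5.930460e-05 = 5.5820e+15 /cm^3

5.5820e+15


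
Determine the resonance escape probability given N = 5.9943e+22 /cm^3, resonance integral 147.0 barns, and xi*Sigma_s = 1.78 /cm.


p = exp(-N * I * 1e-24 / (xi*Sigma_s))
p = exp(-5.9943e+22 * 147.0 * 1e-24 / 1.78)
p = 0.0070809

0.0070809


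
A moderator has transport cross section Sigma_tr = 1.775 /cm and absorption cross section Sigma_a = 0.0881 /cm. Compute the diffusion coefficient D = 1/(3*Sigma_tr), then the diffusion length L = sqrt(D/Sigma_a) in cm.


D = 1 / (3 * Sigma_tr) = 1 / (3 * 1.775) = 0.1877934 cm
L = sqrt(D / Sigma_a)
L = sqrt(0.1877934 / 0.0881)
L = 1.4600 cm

1.4600


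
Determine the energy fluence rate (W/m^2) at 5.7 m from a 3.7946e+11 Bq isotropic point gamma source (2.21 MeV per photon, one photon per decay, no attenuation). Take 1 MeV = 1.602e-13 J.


psi = A * E * 1.602e-13 / (4*pi*r^2)
psi = 3.7946e+11 * 2.21 * 1.602e-13 / (4*pi*5.7^2)
psi = 3.2905e-04 W/m^2

3.2905e-04


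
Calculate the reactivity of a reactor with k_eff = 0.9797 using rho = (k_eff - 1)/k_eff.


rho = (k_eff - 1) / k_eff
rho = (0.9797 - 1) / 0.9797
rho = -0.020721

-0.020721


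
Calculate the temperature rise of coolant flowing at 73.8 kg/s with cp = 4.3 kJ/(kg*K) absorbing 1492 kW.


dT = Q / (m_dot * cp)
dT = 1492 / (73.8 * 4.3)
dT = 4.7016 C

4.7016


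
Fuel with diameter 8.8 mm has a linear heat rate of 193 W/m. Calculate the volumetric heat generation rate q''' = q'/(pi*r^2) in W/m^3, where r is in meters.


r = D / 2 / 1000 = 8.8 / 2 / 1000 = 0.0044 m
q''' = q' / (pi * r^2)
q''' = 193 / (pi * 0.0044^2)
q''' = 3.1732e+06 W/m^3

3.1732e+06


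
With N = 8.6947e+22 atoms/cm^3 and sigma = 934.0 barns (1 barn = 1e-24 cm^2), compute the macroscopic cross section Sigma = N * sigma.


Sigma = N * sigma_barns * 1e-24
Sigma = 8.6947e+22 * 934.0 * 1e-24
Sigma = 81.208 /cm

81.208


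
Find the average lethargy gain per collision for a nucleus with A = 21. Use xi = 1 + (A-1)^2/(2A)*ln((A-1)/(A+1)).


xi = 1 + (A-1)^2/(2A) * ln((A-1)/(A+1))
xi = 1 + (21-1)^2/(2*21) * ln((21-1)/(21 +1))
xi = 0.092284

0.092284


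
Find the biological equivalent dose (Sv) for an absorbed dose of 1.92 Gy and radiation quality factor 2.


H = D * Q
H = 1.92 * 2
H = 3.8400 Sv

3.8400


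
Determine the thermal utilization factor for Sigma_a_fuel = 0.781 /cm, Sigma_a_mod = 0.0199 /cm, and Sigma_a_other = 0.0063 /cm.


f = Sigma_a_fuel / (Sigma_a_fuel + Sigma_a_mod + Sigma_a_other)
f = 0.781 / (0.781 + 0.0199 + 0.0063)
f = 0.96754

0.96754


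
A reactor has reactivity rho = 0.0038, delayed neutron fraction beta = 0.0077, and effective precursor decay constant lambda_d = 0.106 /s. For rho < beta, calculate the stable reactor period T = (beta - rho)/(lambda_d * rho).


T = (beta - rho) / (lambda_d * rho)
T = (0.0077 - 0.0038) / (0.106 * 0.0038)
T = 9.6822 s

9.6822


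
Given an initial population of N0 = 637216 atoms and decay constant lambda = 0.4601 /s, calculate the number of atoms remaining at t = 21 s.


N = N0 * exp(-lambda * t)
N = 637216 * exp(-0.4601 * 21)
N = 40.559

40.559


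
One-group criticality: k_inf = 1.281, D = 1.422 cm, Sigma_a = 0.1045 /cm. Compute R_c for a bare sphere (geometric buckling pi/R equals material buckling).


L^2 = D / Sigma_a = 1.422 / 0.1045 = 13.60766 cm^2
B_m^2 = (k_inf - 1) / L^2 = (1.281 - 1) / 13.60766 = 0.02065013 /cm^2
For a bare sphere: B_g = pi/R, so R_c = pi / sqrt(B_m^2)
R_c = pi / sqrt(0.02065013) = 21.862 cm

21.862


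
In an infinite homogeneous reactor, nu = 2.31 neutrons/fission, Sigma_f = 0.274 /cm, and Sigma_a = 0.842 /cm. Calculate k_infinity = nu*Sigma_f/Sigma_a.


k_inf = nu * Sigma_f / Sigma_a
k_inf = 2.31 * 0.274 / 0.842
k_inf = 0.75171

0.75171


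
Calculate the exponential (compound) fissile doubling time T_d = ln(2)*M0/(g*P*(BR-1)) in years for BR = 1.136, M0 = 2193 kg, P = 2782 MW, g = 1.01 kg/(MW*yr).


Breeding gain G = BR - 1 = 1.136 - 1 = 0.136
Fissile production rate = g * P * G = 1.01 * 2782 * 0.136 = 382.13552 kg/yr
T_d = ln(2) * M0 / (g * P * G)
T_d = ln(2) * 2193 / 382.13552 = 3.9778 yr

3.9778


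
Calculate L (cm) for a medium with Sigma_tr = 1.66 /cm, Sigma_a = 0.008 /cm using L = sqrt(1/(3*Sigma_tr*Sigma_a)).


D = 1 / (3 * Sigma_tr) = 1 / (3 * 1.66) = 0.2008032 cm
L = sqrt(D / Sigma_a)
L = sqrt(0.2008032 / 0.008)
L = 5.0100 cm

5.0100


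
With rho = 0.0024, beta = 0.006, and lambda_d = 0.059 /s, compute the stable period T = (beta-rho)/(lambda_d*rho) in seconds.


T = (beta - rho) / (lambda_d * rho)
T = (0.006 - 0.0024) / (0.059 * 0.0024)
T = 25.424 s

25.424


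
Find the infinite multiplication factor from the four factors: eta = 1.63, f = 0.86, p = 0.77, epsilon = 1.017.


k_inf = eta * f * p * epsilon
k_inf = 1.63 * 0.86 * 0.77 * 1.017
k_inf = 1.0977

1.0977


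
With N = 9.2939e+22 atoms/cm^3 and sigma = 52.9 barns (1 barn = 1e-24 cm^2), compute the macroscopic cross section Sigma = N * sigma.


Sigma = N * sigma_barns * 1e-24
Sigma = 9.2939e+22 * 52.9 * 1e-24
Sigma = 4.9165 /cm

4.9165


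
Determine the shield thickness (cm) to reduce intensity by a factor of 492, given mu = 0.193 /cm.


x = ln(factor) / mu
x = ln(492) / 0.193
x = 32.116 cm

32.116


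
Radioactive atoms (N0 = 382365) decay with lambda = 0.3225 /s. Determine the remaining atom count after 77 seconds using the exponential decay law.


N = N0 * exp(-lambda * t)
N = 382365 * exp(-0.3225 * 77)
N = 6.2786e-06

6.2786e-06


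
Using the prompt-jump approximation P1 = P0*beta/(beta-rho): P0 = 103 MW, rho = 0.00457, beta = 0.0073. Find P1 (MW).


P1/P0 = beta / (beta - rho)
P1/P0 = 0.0073 / (0.0073 - 0.00457) = 2.673993
P1 = 103 * 2.673993 = 275.42 MW

275.42


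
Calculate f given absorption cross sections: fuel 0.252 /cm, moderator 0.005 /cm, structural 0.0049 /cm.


f = Sigma_a_fuel / (Sigma_a_fuel + Sigma_a_mod + Sigma_a_other)
f = 0.252 / (0.252 + 0.005 + 0.0049)
f = 0.96220

0.96220


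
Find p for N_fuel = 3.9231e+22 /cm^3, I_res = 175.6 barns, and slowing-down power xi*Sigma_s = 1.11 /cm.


p = exp(-N * I * 1e-24 / (xi*Sigma_s))
p = exp(-3.9231e+22 * 175.6 * 1e-24 / 1.11)
p = 0.0020167

0.0020167


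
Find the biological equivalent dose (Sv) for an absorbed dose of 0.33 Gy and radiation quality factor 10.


H = D * Q
H = 0.33 * 10
H = 3.3000 Sv

3.3000


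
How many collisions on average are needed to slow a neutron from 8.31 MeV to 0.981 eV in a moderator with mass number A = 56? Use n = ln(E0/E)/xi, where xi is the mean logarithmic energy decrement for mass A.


xi = 1 + (A-1)^2/(2A)*ln((A-1)/(A+1)) = 0.03529286 (for A = 56)
n = ln(E0/E) / xi
n = ln(8.31e6 / 0.981) / 0.03529286
n = ln(8.470948e+06) / 0.03529286 = 451.99

451.99


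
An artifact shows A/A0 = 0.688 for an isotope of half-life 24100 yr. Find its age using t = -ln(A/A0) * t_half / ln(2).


lambda = ln(2) / t_half = ln(2) / 24100 = 2.876129e-05 /yr
t = -ln(A/A0) / lambda
t = -ln(0.688) / 2.876129e-05
t = 13002 yr

13002


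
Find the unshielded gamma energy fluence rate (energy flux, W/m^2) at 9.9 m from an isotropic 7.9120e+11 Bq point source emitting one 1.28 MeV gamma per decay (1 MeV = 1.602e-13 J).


psi = A * E * 1.602e-13 / (4*pi*r^2)
psi = 7.9120e+11 * 1.28 * 1.602e-13 / (4*pi*9.9^2)
psi = 1.3173e-04 W/m^2

1.3173e-04


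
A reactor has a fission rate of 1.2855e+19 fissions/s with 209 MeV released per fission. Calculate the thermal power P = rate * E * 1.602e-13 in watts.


P = fission_rate * E_MeV * 1.602e-13
P = 1.2855e+19 * 209 * 1.602e-13
P = 4.3041e+08 W

4.3041e+08


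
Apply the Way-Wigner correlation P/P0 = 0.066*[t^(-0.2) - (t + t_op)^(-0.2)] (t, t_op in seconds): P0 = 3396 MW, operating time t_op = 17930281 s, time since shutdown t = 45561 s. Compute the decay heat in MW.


P/P0 = 0.066 * [t^(-0.2) - (t + t_op)^(-0.2)]
P/P0 = 0.066 * [45561^(-0.2) - (45561 + 17930281)^(-0.2)]
P/P0 = 0.066 * [0.1170257 - 0.03540480] = 0.005386979
P = 3396 * 0.005386979 = 18.294 MW

18.294


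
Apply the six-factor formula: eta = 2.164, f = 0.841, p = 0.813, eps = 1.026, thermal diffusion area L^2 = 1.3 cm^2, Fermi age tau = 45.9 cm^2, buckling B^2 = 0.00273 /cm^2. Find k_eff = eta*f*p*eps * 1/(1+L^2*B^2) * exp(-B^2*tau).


k_inf = eta*f*p*eps = 2.164*0.841*0.813*1.026 = 1.518068
P_TNL = 1/(1 + L^2*B^2) = 1/(1 + 1.3*0.00273) = 0.9964636
P_FNL = exp(-B^2*tau) = exp(-0.00273*45.9) = 0.8822260
k_eff = k_inf * P_TNL * P_FNL = 1.518068 * 0.9964636 * 0.8822260
k_eff = 1.3345

1.3345


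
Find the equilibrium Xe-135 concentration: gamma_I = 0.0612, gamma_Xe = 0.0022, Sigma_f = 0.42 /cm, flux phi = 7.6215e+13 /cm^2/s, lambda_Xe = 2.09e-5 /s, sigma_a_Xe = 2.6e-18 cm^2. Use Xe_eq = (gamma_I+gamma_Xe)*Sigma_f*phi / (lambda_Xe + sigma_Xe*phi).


Xe_eq = (gamma_I + gamma_Xe) * Sigma_f * phi / (lambda_Xe + sigma_Xe * phi)
Numerator = (0.0612 + 0.0022) * 0.42 * 7.6215e+13 = 2.029453e+12
Denominator = 2.09e-5 + 2.6e-18 * 7.6215e+13 = 2.190590e-04
Xe_eq = 2.029453e+12 / 2.190590e-04 = 9.2644e+15 /cm^3

9.2644e+15


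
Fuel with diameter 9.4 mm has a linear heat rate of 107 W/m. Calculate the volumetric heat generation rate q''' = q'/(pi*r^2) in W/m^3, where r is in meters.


r = D / 2 / 1000 = 9.4 / 2 / 1000 = 0.0047 m
q''' = q' / (pi * r^2)
q''' = 107 / (pi * 0.0047^2)
q''' = 1.5418e+06 W/m^3

1.5418e+06


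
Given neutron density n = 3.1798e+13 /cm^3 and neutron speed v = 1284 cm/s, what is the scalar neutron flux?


phi = n * v
phi = 3.1798e+13 * 1284
phi = 4.0829e+16 /cm^2/s

4.0829e+16


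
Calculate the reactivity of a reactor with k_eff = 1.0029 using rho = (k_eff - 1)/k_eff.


rho = (k_eff - 1) / k_eff
rho = (1.0029 - 1) / 1.0029
rho = 0.0028916

0.0028916


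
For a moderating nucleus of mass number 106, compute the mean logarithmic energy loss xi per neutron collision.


xi = 1 + (A-1)^2/(2A) * ln((A-1)/(A+1))
xi = 1 + (106-1)^2/(2*106) * ln((106-1)/(106 +1))
xi = 0.018750

0.018750


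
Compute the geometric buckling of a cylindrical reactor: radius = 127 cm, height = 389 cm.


B^2 = (2.405/R)^2 + (pi/H)^2
B^2 = (2.405/127)^2 + (pi/389)^2
B^2 = 4.2383e-04 /cm^2

4.2383e-04


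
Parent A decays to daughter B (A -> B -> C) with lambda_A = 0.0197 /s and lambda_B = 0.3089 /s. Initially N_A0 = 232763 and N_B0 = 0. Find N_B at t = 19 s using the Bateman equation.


N_B(t) = lambda_A * N_A0 / (lambda_B - lambda_A) * [exp(-lambda_A*t) - exp(-lambda_B*t)]
exp(-0.0197*19) = 0.6877705; exp(-0.3089*19) = 0.002825415
N_B = 0.0197 * 232763 / (0.3089 - 0.0197) * (0.6877705 - 0.002825415)
N_B = 10860

10860


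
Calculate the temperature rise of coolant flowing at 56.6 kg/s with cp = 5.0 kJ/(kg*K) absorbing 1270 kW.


dT = Q / (m_dot * cp)
dT = 1270 / (56.6 * 5.0)
dT = 4.4876 C

4.4876


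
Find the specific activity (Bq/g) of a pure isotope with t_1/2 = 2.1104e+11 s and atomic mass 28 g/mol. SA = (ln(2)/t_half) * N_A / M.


lambda = ln(2) / t_half = ln(2) / 2.1104e+11 = 3.284435e-12 /s
SA = lambda * N_A / M
SA = 3.284435e-12 * 6.022e23 / 28
SA = 7.0639e+10 Bq/g

7.0639e+10


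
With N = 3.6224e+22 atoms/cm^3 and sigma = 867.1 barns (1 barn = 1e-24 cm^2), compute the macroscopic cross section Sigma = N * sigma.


Sigma = N * sigma_barns * 1e-24
Sigma = 3.6224e+22 * 867.1 * 1e-24
Sigma = 31.410 /cm

31.410


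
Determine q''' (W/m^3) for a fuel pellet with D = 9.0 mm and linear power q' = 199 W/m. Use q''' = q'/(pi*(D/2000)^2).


r = D / 2 / 1000 = 9.0 / 2 / 1000 = 0.0045 m
q''' = q' / (pi * r^2)
q''' = 199 / (pi * 0.0045^2)
q''' = 3.1281e+06 W/m^3

3.1281e+06


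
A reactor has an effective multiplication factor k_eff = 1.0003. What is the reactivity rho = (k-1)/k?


rho = (k_eff - 1) / k_eff
rho = (1.0003 - 1) / 1.0003
rho = 2.9991e-04

2.9991e-04


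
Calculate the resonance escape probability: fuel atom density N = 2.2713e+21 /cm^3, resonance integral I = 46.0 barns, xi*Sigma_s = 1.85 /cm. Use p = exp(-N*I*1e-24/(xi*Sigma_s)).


p = exp(-N * I * 1e-24 / (xi*Sigma_s))
p = exp(-2.2713e+21 * 46.0 * 1e-24 / 1.85)
p = 0.94509

0.94509


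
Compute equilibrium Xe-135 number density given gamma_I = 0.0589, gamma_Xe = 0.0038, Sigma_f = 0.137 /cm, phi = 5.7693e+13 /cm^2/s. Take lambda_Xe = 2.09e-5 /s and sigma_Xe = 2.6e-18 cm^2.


Xe_eq = (gamma_I + gamma_Xe) * Sigma_f * phi / (lambda_Xe + sigma_Xe * phi)
Numerator = (0.0589 + 0.0038) * 0.137 * 5.7693e+13 = 4.955771e+11
Denominator = 2.09e-5 + 2.6e-18 * 5.7693e+13 = 1.709018e-04
Xe_eq = 4.955771e+11 / 1.709018e-04 = 2.8998e+15 /cm^3

2.8998e+15


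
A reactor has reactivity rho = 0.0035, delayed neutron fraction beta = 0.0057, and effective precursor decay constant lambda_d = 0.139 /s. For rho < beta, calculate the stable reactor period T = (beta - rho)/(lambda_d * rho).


T = (beta - rho) / (lambda_d * rho)
T = (0.0057 - 0.0035) / (0.139 * 0.0035)
T = 4.5221 s

4.5221


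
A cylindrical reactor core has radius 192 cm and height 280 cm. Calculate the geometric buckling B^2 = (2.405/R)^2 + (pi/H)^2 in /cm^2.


B^2 = (2.405/R)^2 + (pi/H)^2
B^2 = (2.405/192)^2 + (pi/280)^2
B^2 = 2.8279e-04 /cm^2

2.8279e-04


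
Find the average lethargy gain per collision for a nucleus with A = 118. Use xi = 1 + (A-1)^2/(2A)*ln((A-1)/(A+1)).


xi = 1 + (A-1)^2/(2A) * ln((A-1)/(A+1))
xi = 1 + (118-1)^2/(2*118) * ln((118-1)/(118 +1))
xi = 0.016854

0.016854


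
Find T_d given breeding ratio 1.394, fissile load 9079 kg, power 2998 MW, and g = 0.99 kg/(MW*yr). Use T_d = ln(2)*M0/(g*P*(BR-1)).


Breeding gain G = BR - 1 = 1.394 - 1 = 0.394
Fissile production rate = g * P * G = 0.99 * 2998 * 0.394 = 1169.39988 kg/yr
T_d = ln(2) * M0 / (g * P * G)
T_d = ln(2) * 9079 / 1169.39988 = 5.3815 yr

5.3815


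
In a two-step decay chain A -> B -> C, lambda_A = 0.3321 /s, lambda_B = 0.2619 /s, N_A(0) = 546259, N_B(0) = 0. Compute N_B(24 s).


N_B(t) = lambda_A * N_A0 / (lambda_B - lambda_A) * [exp(-lambda_A*t) - exp(-lambda_B*t)]
exp(-0.3321*24) = 3.455407e-04; exp(-0.2619*24) = 0.001862939
N_B = 0.3321 * 546259 / (0.2619 - 0.3321) * (3.455407e-04 - 0.001862939)
N_B = 3921.3

3921.3


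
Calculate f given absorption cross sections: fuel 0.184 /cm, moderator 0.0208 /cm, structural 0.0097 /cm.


f = Sigma_a_fuel / (Sigma_a_fuel + Sigma_a_mod + Sigma_a_other)
f = 0.184 / (0.184 + 0.0208 + 0.0097)
f = 0.85781

0.85781


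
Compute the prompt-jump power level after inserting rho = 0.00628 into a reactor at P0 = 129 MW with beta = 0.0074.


P1/P0 = beta / (beta - rho)
P1/P0 = 0.0074 / (0.0074 - 0.00628) = 6.607143
P1 = 129 * 6.607143 = 852.32 MW

852.32


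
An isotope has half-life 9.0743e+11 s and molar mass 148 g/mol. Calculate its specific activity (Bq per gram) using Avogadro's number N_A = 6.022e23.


lambda = ln(2) / t_half = ln(2) / 9.0743e+11 = 7.638575e-13 /s
SA = lambda * N_A / M
SA = 7.638575e-13 * 6.022e23 / 148
SA = 3.1081e+09 Bq/g

3.1081e+09


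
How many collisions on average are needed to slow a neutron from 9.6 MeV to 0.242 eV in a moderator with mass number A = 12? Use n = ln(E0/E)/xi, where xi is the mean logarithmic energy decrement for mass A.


xi = 1 + (A-1)^2/(2A)*ln((A-1)/(A+1)) = 0.1577690 (for A = 12)
n = ln(E0/E) / xi
n = ln(9.6e6 / 0.242) / 0.1577690
n = ln(3.966942e+07) / 0.1577690 = 110.90

110.90


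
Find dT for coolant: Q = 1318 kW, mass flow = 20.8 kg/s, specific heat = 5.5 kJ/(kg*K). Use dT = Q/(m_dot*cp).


dT = Q / (m_dot * cp)
dT = 1318 / (20.8 * 5.5)
dT = 11.521 C

11.521


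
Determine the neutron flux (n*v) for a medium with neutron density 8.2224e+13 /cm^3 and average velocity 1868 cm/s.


phi = n * v
phi = 8.2224e+13 * 1868
phi = 1.5359e+17 /cm^2/s

1.5359e+17


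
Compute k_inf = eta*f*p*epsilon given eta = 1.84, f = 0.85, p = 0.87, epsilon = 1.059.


k_inf = eta * f * p * epsilon
k_inf = 1.84 * 0.85 * 0.87 * 1.059
k_inf = 1.4410

1.4410


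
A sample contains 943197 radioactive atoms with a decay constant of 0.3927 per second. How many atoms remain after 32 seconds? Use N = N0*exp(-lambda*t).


N = N0 * exp(-lambda * t)
N = 943197 * exp(-0.3927 * 32)
N = 3.2892

3.2892


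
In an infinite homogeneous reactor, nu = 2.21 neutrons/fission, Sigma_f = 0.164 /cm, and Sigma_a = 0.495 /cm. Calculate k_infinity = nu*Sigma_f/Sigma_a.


k_inf = nu * Sigma_f / Sigma_a
k_inf = 2.21 * 0.164 / 0.495
k_inf = 0.73220

0.73220


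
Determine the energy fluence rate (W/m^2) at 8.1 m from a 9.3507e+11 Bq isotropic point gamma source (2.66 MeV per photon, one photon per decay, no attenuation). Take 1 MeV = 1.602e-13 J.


psi = A * E * 1.602e-13 / (4*pi*r^2)
psi = 9.3507e+11 * 2.66 * 1.602e-13 / (4*pi*8.1^2)
psi = 4.8329e-04 W/m^2

4.8329e-04


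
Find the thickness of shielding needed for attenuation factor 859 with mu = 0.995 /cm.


x = ln(factor) / mu
x = ln(859) / 0.995
x = 6.7897 cm

6.7897


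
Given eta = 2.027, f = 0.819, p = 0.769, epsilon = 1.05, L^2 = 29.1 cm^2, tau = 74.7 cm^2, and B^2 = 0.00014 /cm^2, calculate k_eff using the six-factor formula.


k_inf = eta*f*p*eps = 2.027*0.819*0.769*1.05 = 1.340458
P_TNL = 1/(1 + L^2*B^2) = 1/(1 + 29.1*0.00014) = 0.9959425
P_FNL = exp(-B^2*tau) = exp(-0.00014*74.7) = 0.9895965
k_eff = k_inf * P_TNL * P_FNL = 1.340458 * 0.9959425 * 0.9895965
k_eff = 1.3211

1.3211


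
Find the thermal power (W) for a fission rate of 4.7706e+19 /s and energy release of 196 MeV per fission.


P = fission_rate * E_MeV * 1.602e-13
P = 4.7706e+19 * 196 * 1.602e-13
P = 1.4979e+09 W

1.4979e+09


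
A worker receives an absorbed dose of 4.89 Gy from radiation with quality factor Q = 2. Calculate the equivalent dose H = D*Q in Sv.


H = D * Q
H = 4.89 * 2
H = 9.7800 Sv

9.7800


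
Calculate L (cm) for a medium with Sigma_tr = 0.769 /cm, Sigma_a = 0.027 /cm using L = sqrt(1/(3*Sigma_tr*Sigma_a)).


D = 1 / (3 * Sigma_tr) = 1 / (3 * 0.769) = 0.4334634 cm
L = sqrt(D / Sigma_a)
L = sqrt(0.4334634 / 0.027)
L = 4.0068 cm

4.0068


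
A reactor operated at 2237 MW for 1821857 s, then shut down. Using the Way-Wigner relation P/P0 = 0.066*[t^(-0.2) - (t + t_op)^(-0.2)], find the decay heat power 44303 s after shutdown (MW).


P/P0 = 0.066 * [t^(-0.2) - (t + t_op)^(-0.2)]
P/P0 = 0.066 * [44303^(-0.2) - (44303 + 1821857)^(-0.2)]
P/P0 = 0.066 * [0.1176829 - 0.05569423] = 0.004091252
P = 2237 * 0.004091252 = 9.1521 MW

9.1521


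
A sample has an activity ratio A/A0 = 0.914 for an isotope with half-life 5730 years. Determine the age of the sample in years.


lambda = ln(2) / t_half = ln(2) / 5730 = 1.209681e-04 /yr
t = -ln(A/A0) / lambda
t = -ln(0.914) / 1.209681e-04
t = 743.38 yr

743.38


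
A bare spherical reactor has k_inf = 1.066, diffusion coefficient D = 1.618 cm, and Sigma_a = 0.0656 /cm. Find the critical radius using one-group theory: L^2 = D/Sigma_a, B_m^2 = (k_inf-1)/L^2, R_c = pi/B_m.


L^2 = D / Sigma_a = 1.618 / 0.0656 = 24.66463 cm^2
B_m^2 = (k_inf - 1) / L^2 = (1.066 - 1) / 24.66463 = 0.002675897 /cm^2
For a bare sphere: B_g = pi/R, so R_c = pi / sqrt(B_m^2)
R_c = pi / sqrt(0.002675897) = 60.732 cm

60.732


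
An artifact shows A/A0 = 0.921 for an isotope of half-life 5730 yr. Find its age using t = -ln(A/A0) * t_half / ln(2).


lambda = ln(2) / t_half = ln(2) / 5730 = 1.209681e-04 /yr
t = -ln(A/A0) / lambda
t = -ln(0.921) / 1.209681e-04
t = 680.31 yr

680.31


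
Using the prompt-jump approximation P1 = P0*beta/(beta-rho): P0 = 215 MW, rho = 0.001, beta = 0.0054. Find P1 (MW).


P1/P0 = beta / (beta - rho)
P1/P0 = 0.0054 / (0.0054 - 0.001) = 1.227273
P1 = 215 * 1.227273 = 263.86 MW

263.86


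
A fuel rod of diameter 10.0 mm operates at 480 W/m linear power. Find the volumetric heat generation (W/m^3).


r = D / 2 / 1000 = 10.0 / 2 / 1000 = 0.005 m
q''' = q' / (pi * r^2)
q''' = 480 / (pi * 0.005^2)
q''' = 6.1115e+06 W/m^3

6.1115e+06


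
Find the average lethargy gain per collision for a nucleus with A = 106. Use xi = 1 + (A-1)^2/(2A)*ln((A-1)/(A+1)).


xi = 1 + (A-1)^2/(2A) * ln((A-1)/(A+1))
xi = 1 + (106-1)^2/(2*106) * ln((106-1)/(106 +1))
xi = 0.018750

0.018750


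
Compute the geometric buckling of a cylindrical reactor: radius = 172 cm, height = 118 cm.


B^2 = (2.405/R)^2 + (pi/H)^2
B^2 = (2.405/172)^2 + (pi/118)^2
B^2 = 9.0433e-04 /cm^2

9.0433e-04


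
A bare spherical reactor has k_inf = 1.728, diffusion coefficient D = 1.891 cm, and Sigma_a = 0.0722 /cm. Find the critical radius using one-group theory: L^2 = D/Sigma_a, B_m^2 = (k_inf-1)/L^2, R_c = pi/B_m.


L^2 = D / Sigma_a = 1.891 / 0.0722 = 26.19114 cm^2
B_m^2 = (k_inf - 1) / L^2 = (1.728 - 1) / 26.19114 = 0.02779566 /cm^2
For a bare sphere: B_g = pi/R, so R_c = pi / sqrt(B_m^2)
R_c = pi / sqrt(0.02779566) = 18.843 cm

18.843


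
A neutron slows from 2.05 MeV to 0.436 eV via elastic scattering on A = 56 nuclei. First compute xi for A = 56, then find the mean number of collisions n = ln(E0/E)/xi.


xi = 1 + (A-1)^2/(2A)*ln((A-1)/(A+1)) = 0.03529286 (for A = 56)
n = ln(E0/E) / xi
n = ln(2.05e6 / 0.436) / 0.03529286
n = ln(4.701835e+06) / 0.03529286 = 435.31

435.31


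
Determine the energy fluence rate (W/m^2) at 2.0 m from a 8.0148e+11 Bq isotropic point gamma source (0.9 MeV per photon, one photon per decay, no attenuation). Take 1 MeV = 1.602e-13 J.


psi = A * E * 1.602e-13 / (4*pi*r^2)
psi = 8.0148e+11 * 0.9 * 1.602e-13 / (4*pi*2.0^2)
psi = 0.0022989 W/m^2

0.0022989


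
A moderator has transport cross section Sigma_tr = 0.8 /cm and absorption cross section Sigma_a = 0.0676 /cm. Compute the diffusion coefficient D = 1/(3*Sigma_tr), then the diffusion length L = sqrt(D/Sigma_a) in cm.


D = 1 / (3 * Sigma_tr) = 1 / (3 * 0.8) = 0.4166667 cm
L = sqrt(D / Sigma_a)
L = sqrt(0.4166667 / 0.0676)
L = 2.4827 cm

2.4827


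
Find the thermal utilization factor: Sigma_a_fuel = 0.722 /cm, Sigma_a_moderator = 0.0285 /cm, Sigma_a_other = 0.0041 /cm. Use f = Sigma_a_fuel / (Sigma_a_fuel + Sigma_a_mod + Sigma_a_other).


f = Sigma_a_fuel / (Sigma_a_fuel + Sigma_a_mod + Sigma_a_other)
f = 0.722 / (0.722 + 0.0285 + 0.0041)
f = 0.95680

0.95680


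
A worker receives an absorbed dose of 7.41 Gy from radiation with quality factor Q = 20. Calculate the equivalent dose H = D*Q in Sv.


H = D * Q
H = 7.41 * 20
H = 148.20 Sv

148.20


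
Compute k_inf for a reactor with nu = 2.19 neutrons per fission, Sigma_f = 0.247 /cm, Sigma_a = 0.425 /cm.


k_inf = nu * Sigma_f / Sigma_a
k_inf = 2.19 * 0.247 / 0.425
k_inf = 1.2728

1.2728


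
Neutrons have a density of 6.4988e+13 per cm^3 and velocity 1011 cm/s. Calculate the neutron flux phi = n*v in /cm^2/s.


phi = n * v
phi = 6.4988e+13 * 1011
phi = 6.5703e+16 /cm^2/s

6.5703e+16


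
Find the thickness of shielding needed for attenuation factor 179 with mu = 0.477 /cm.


x = ln(factor) / mu
x = ln(179) / 0.477
x = 10.875 cm

10.875


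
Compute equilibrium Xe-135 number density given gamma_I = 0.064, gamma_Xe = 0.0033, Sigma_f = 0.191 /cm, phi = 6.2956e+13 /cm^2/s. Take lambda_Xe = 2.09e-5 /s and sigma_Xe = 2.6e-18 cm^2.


Xe_eq = (gamma_I + gamma_Xe) * Sigma_f * phi / (lambda_Xe + sigma_Xe * phi)
Numerator = (0.064 + 0.0033) * 0.191 * 6.2956e+13 = 8.092553e+11
Denominator = 2.09e-5 + 2.6e-18 * 6.2956e+13 = 1.845856e-04
Xe_eq = 8.092553e+11 / 1.845856e-04 = 4.3842e+15 /cm^3

4.3842e+15


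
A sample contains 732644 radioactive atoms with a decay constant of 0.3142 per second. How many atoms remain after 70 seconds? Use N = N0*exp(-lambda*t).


N = N0 * exp(-lambda * t)
N = 732644 * exp(-0.3142 * 70)
N = 2.0560e-04

2.0560e-04


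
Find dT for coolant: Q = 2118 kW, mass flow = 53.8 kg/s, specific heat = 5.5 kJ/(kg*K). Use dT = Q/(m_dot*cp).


dT = Q / (m_dot * cp)
dT = 2118 / (53.8 * 5.5)
dT = 7.1578 C

7.1578


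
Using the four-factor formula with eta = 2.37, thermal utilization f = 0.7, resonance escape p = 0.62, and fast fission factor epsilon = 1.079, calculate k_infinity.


k_inf = eta * f * p * epsilon
k_inf = 2.37 * 0.7 * 0.62 * 1.079
k_inf = 1.1098

1.1098


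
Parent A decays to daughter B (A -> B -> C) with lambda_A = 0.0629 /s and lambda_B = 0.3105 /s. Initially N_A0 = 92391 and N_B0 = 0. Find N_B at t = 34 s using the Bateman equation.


N_B(t) = lambda_A * N_A0 / (lambda_B - lambda_A) * [exp(-lambda_A*t) - exp(-lambda_B*t)]
exp(-0.0629*34) = 0.1178197; exp(-0.3105*34) = 2.601077e-05
N_B = 0.0629 * 92391 / (0.3105 - 0.0629) * (0.1178197 - 2.601077e-05)
N_B = 2764.7

2764.7


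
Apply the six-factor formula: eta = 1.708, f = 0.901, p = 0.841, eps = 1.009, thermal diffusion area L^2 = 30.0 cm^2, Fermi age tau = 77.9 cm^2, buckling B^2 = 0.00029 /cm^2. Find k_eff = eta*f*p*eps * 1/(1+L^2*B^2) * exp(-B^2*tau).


k_inf = eta*f*p*eps = 1.708*0.901*0.841*1.009 = 1.305870
P_TNL = 1/(1 + L^2*B^2) = 1/(1 + 30.0*0.00029) = 0.9913750
P_FNL = exp(-B^2*tau) = exp(-0.00029*77.9) = 0.9776623
k_eff = k_inf * P_TNL * P_FNL = 1.305870 * 0.9913750 * 0.9776623
k_eff = 1.2657

1.2657


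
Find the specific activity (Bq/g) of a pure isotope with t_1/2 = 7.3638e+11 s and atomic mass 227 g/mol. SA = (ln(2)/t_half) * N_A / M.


lambda = ln(2) / t_half = ln(2) / 7.3638e+11 = 9.412901e-13 /s
SA = lambda * N_A / M
SA = 9.412901e-13 * 6.022e23 / 227
SA = 2.4971e+09 Bq/g

2.4971e+09


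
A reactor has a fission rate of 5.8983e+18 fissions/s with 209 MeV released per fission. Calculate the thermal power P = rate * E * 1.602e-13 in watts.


P = fission_rate * E_MeV * 1.602e-13
P = 5.8983e+18 * 209 * 1.602e-13
P = 1.9749e+08 W

1.9749e+08


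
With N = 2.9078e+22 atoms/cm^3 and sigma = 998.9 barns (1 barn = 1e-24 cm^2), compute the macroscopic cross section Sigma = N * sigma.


Sigma = N * sigma_barns * 1e-24
Sigma = 2.9078e+22 * 998.9 * 1e-24
Sigma = 29.046 /cm

29.046
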